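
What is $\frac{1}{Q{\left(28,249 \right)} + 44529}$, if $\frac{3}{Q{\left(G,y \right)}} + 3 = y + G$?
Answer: $\frac{274}{12200949} \approx 2.2457 \cdot 10^{-5}$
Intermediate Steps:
$Q{\left(G,y \right)} = \frac{3}{-3 + G + y}$ ($Q{\left(G,y \right)} = \frac{3}{-3 + \left(y + G\right)} = \frac{3}{-3 + \left(G + y\right)} = \frac{3}{-3 + G + y}$)
$\frac{1}{Q{\left(28,249 \right)} + 44529} = \frac{1}{\frac{3}{-3 + 28 + 249} + 44529} = \frac{1}{\frac{3}{274} + 44529} = \frac{1}{\frac{12200949}{274}} = \frac{274}{12200949}$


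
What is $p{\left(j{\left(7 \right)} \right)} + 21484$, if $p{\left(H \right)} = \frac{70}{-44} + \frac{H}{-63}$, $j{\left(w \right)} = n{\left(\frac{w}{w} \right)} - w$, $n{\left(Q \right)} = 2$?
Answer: $\frac{29774729}{1386} \approx 21483.0$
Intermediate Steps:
$j{\left(w \right)} = 2 - w$
$p{\left(H \right)} = - \frac{35}{22} - \frac{H}{63}$ ($p{\left(H \right)} = 70 \left(- \frac{1}{44}\right) + H \left(- \frac{1}{63}\right) = - \frac{35}{22} - \frac{H}{63}$)
$p{\left(j{\left(7 \right)} \right)} + 21484 = \left(- \frac{35}{22} - \frac{2 - 7}{63}\right) + 21484 = \left(- \frac{35}{22} - - \frac{5}{63}\right) + 21484 = \left(- \frac{35}{22} + \frac{5}{63}\right) + 21484 = - \frac{2095}{1386} + 21484 = \frac{29774729}{1386}$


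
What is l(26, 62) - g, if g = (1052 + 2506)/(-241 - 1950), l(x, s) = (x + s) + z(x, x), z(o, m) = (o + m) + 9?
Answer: 330017/2191 ≈ 150.62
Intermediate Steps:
z(o, m) = 9 + m + o (z(o, m) = (m + o) + 9 = 9 + m + o)
l(x, s) = 9 + s + 3*x (l(x, s) = (x + s) + (9 + x + x) = (s + x) + (9 + 2*x) = 9 + s + 3*x)
g = -3558/2191 (g = 3558/(-2191) = 3558*(-1/2191) = -3558/2191 ≈ -1.6239)
l(26, 62) - g = (9 + 62 + 3*26) - 1*(-3558/2191) = (9 + 62 + 78) + 3558/2191 = 149 + 3558/2191 = 330017/2191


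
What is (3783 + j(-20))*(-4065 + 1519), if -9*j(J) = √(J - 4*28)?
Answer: -9631518 + 5092*I*√33/9 ≈ -9.6315e+6 + 3250.1*I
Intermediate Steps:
j(J) = -√(-112 + J)/9 (j(J) = -√(J - 4*28)/9 = -√(J - 112)/9 = -√(-112 + J)/9)
(3783 + j(-20))*(-4065 + 1519) = (3783 - √(-112 - 20)/9)*(-4065 + 1519) = (3783 - 2*I*√33/9)*(-2546) = -9631518 + 5092*I*√33/9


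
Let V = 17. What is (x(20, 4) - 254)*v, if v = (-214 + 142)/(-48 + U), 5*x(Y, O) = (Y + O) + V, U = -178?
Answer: -44244/565 ≈ -78.308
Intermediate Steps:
x(Y, O) = 17/5 + O/5 + Y/5 (x(Y, O) = ((Y + O) + 17)/5 = ((O + Y) + 17)/5 = (17 + O + Y)/5 = 17/5 + O/5 + Y/5)
v = 36/113 (v = (-214 + 142)/(-48 - 178) = -72/(-226) = -72*(-1/226) = 36/113 ≈ 0.31858)
(x(20, 4) - 254)*v = ((17/5 + (⅕)*4 + (⅕)*20) - 254)*(36/113) = ((17/5 + ⅘ + 4) - 254)*(36/113) = (41/5 - 254)*(36/113) = -1229/5*36/113 = -44244/565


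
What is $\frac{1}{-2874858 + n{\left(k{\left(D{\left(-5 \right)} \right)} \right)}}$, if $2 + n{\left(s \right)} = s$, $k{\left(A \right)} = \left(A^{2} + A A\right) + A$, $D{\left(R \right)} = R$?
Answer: $- \frac{1}{2874815} \approx -3.4785 \cdot 10^{-7}$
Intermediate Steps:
$k{\left(A \right)} = A + 2 A^{2}$ ($k{\left(A \right)} = \left(A^{2} + A^{2}\right) + A = 2 A^{2} + A = A + 2 A^{2}$)
$n{\left(s \right)} = -2 + s$
$\frac{1}{-2874858 + n{\left(k{\left(D{\left(-5 \right)} \right)} \right)}} = \frac{1}{-2874858 - \left(2 + 5 \left(1 + 2 \left(-5\right)\right)\right)} = \frac{1}{-2874858 - \left(2 + 5 \left(1 - 10\right)\right)} = \frac{1}{-2874858 - -43} = \frac{1}{-2874858 + \left(-2 + 45\right)} = \frac{1}{-2874858 + 43} = \frac{1}{-2874815} = - \frac{1}{2874815}$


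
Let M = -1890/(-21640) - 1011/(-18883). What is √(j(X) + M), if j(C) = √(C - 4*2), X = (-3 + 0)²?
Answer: √476250996655609/20431406 ≈ 1.0681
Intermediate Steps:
X = 9 (X = (-3)² = 9)
j(C) = √(-8 + C) (j(C) = √(C - 8) = √(-8 + C))
M = 5756691/40862812 (M = -1890*(-1/21640) - 1011*(-1/18883) = 189/2164 + 1011/18883 = 5756691/40862812 ≈ 0.14088)
√(j(X) + M) = √(√(-8 + 9) + 5756691/40862812) = √(√1 + 5756691/40862812) = √(1 + 5756691/40862812) = √(46619503/40862812) = √476250996655609/20431406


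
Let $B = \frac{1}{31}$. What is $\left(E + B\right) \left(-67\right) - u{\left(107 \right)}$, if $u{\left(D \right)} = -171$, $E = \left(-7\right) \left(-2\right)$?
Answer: $- \frac{23844}{31} \approx -769.16$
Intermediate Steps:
$B = \frac{1}{31} \approx 0.032258$
$E = 14$
$\left(E + B\right) \left(-67\right) - u{\left(107 \right)} = \left(14 + \frac{1}{31}\right) \left(-67\right) - -171 = \frac{435}{31} \left(-67\right) + 171 = - \frac{29145}{31} + 171 = - \frac{23844}{31}$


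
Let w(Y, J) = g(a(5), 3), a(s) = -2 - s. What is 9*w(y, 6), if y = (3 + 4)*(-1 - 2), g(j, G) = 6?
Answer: 54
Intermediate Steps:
y = -21 (y = 7*(-3) = -21)
w(Y, J) = 6
9*w(y, 6) = 9*6 = 54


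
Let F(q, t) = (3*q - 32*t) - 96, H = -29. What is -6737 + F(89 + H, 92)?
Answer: -9597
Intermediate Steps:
F(q, t) = -96 - 32*t + 3*q (F(q, t) = (-32*t + 3*q) - 96 = -96 - 32*t + 3*q)
-6737 + F(89 + H, 92) = -6737 + (-96 - 32*92 + 3*(89 - 29)) = -6737 + (-96 - 2944 + 3*60) = -6737 + (-96 - 2944 + 180) = -6737 - 2860 = -9597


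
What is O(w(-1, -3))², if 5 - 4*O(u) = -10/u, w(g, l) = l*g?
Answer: 625/144 ≈ 4.3403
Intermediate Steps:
w(g, l) = g*l
O(u) = 5/4 + 5/(2*u) (O(u) = 5/4 - (-5)/(2*u) = 5/4 + 5/(2*u))
O(w(-1, -3))² = (5*(2 - 1*(-3))/(4*((-1*(-3)))))² = ((5/4)*(2 + 3)/3)² = ((5/4)*(⅓)*5)² = (25/12)² = 625/144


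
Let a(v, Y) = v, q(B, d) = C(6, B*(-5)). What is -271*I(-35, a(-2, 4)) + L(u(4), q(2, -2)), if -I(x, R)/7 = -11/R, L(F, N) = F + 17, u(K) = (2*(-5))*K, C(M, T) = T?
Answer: 20821/2 ≈ 10411.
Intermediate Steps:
q(B, d) = -5*B (q(B, d) = B*(-5) = -5*B)
u(K) = -10*K
L(F, N) = 17 + F
I(x, R) = 77/R (I(x, R) = -(-77)/R = 77/R)
-271*I(-35, a(-2, 4)) + L(u(4), q(2, -2)) = -20867/(-2) + (17 - 10*4) = -20867*(-1)/2 + (17 - 40) = -271*(-77/2) - 23 = 20867/2 - 23 = 20821/2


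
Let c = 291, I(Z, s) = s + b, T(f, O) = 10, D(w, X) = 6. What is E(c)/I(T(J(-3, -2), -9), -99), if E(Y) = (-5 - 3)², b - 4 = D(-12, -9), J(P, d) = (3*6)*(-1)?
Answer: -64/89 ≈ -0.71910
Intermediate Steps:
J(P, d) = -18 (J(P, d) = 18*(-1) = -18)
b = 10 (b = 4 + 6 = 10)
I(Z, s) = 10 + s (I(Z, s) = s + 10 = 10 + s)
E(Y) = 64 (E(Y) = (-8)² = 64)
E(c)/I(T(J(-3, -2), -9), -99) = 64/(10 - 99) = 64/(-89) = 64*(-1/89) = -64/89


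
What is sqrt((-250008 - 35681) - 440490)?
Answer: I*sqrt(726179) ≈ 852.16*I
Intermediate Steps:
sqrt((-250008 - 35681) - 440490) = sqrt(-285689 - 440490) = sqrt(-726179) = I*sqrt(726179)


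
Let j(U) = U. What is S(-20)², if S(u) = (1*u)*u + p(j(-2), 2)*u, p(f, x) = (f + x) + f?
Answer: 193600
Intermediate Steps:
p(f, x) = x + 2*f
S(u) = u² - 2*u (S(u) = (1*u)*u + (2 + 2*(-2))*u = u*u + (2 - 4)*u = u² - 2*u)
S(-20)² = (-20*(-2 - 20))² = (-20*(-22))² = 440² = 193600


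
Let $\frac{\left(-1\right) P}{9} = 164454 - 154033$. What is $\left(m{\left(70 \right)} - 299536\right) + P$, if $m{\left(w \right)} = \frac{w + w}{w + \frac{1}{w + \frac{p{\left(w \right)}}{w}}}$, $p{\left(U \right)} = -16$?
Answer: $- \frac{1921382857}{4885} \approx -3.9332 \cdot 10^{5}$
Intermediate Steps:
$P = -93789$ ($P = - 9 \left(164454 - 154033\right) = \left(-9\right) 10421 = -93789$)
$m{\left(w \right)} = \frac{2 w}{w + \frac{1}{w - \frac{16}{w}}}$ ($m{\left(w \right)} = \frac{w + w}{w + \frac{1}{w - \frac{16}{w}}} = \frac{2 w}{w + \frac{1}{w - \frac{16}{w}}}$)
$\left(m{\left(70 \right)} - 299536\right) + P = \left(\frac{2 \left(-16 + 70^{2}\right)}{-15 + 70^{2}} - 299536\right) - 93789 = \left(\frac{2 \left(-16 + 4900\right)}{-15 + 4900} - 299536\right) - 93789 = \left(2 \cdot \frac{1}{4885} \cdot 4884 - 299536\right) - 93789 = \left(\frac{9768}{4885} - 299536\right) - 93789 = - \frac{1463223592}{4885} - 93789 = - \frac{1921382857}{4885}$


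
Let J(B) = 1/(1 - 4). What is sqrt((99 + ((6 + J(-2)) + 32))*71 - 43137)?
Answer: I*sqrt(300903)/3 ≈ 182.85*I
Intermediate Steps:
J(B) = -1/3 (J(B) = 1/(-3) = -1/3)
sqrt((99 + ((6 + J(-2)) + 32))*71 - 43137) = sqrt((99 + ((6 - 1/3) + 32))*71 - 43137) = sqrt((99 + (17/3 + 32))*71 - 43137) = sqrt((99 + 113/3)*71 - 43137) = sqrt((410/3)*71 - 43137) = sqrt(29110/3 - 43137) = sqrt(-100301/3) = I*sqrt(300903)/3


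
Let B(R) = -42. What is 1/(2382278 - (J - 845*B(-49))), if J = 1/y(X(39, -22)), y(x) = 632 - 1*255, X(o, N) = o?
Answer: 377/884739075 ≈ 4.2611e-7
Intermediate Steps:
y(x) = 377 (y(x) = 632 - 255 = 377)
J = 1/377 ≈ 0.0026525
1/(2382278 - (J - 845*B(-49))) = 1/(2382278 - (1/377 - 845*(-42))) = 1/(2382278 - (1/377 + 35490)) = 1/(2382278 - 1*13379731/377) = 1/(2382278 - 13379731/377) = 1/(884739075/377) = 377/884739075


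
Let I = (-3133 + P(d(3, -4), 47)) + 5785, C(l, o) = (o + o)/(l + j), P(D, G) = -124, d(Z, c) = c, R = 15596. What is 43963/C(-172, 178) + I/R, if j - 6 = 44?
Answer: -10456003461/694022 ≈ -15066.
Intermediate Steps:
j = 50 (j = 6 + 44 = 50)
C(l, o) = 2*o/(50 + l) (C(l, o) = (o + o)/(l + 50) = (2*o)/(50 + l) = 2*o/(50 + l))
I = 2528 (I = (-3133 - 124) + 5785 = -3257 + 5785 = 2528)
43963/C(-172, 178) + I/R = 43963/((2*178/(50 - 172))) + 2528/15596 = 43963/((2*178/(-122))) + 2528*(1/15596) = 43963/((2*178*(-1/122))) + 632/3899 = 43963/(-178/61) + 632/3899 = 43963*(-61/178) + 632/3899 = -2681743/178 + 632/3899 = -10456003461/694022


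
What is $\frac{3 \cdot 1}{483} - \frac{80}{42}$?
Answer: $- \frac{131}{69} \approx -1.8986$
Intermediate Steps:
$\frac{3 \cdot 1}{483} - \frac{80}{42} = 3 \cdot \frac{1}{483} - \frac{40}{21} = \frac{1}{161} - \frac{40}{21} = - \frac{131}{69}$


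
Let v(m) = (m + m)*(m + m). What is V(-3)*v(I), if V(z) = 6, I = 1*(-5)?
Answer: 600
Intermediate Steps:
I = -5
v(m) = 4*m² (v(m) = (2*m)*(2*m) = 4*m²)
V(-3)*v(I) = 6*(4*(-5)²) = 6*(4*25) = 6*100 = 600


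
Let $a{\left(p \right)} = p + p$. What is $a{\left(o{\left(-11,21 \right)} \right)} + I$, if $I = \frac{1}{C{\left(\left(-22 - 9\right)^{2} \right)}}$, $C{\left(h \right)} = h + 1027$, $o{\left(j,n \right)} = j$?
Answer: $- \frac{43735}{1988} \approx -22.0$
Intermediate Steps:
$a{\left(p \right)} = 2 p$
$C{\left(h \right)} = 1027 + h$
$I = \frac{1}{1988}$ ($I = \frac{1}{1027 + \left(-22 - 9\right)^{2}} = \frac{1}{1027 + \left(-31\right)^{2}} = \frac{1}{1027 + 961} = \frac{1}{1988} \approx 0.00050302$)
$a{\left(o{\left(-11,21 \right)} \right)} + I = 2 \left(-11\right) + \frac{1}{1988} = -22 + \frac{1}{1988} = - \frac{43735}{1988}$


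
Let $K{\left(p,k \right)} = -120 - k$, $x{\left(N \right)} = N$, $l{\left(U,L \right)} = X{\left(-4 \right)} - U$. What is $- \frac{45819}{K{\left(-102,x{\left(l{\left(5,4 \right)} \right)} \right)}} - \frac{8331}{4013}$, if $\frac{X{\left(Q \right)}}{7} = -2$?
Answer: $\frac{183030216}{405313} \approx 451.58$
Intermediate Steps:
$X{\left(Q \right)} = -14$ ($X{\left(Q \right)} = 7 \left(-2\right) = -14$)
$l{\left(U,L \right)} = -14 - U$
$- \frac{45819}{K{\left(-102,x{\left(l{\left(5,4 \right)} \right)} \right)}} - \frac{8331}{4013} = - \frac{45819}{-120 - \left(-14 - 5\right)} - \frac{8331}{4013} = - \frac{45819}{-120 - -19} - \frac{8331}{4013} = - \frac{45819}{-120 + 19} - \frac{8331}{4013} = - \frac{45819}{-101} - \frac{8331}{4013} = \left(-45819\right) \left(- \frac{1}{101}\right) - \frac{8331}{4013} = \frac{45819}{101} - \frac{8331}{4013} = \frac{183030216}{405313}$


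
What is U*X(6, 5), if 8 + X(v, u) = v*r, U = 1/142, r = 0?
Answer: -4/71 ≈ -0.056338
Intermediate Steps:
U = 1/142 ≈ 0.0070423
X(v, u) = -8 (X(v, u) = -8 + v*0 = -8 + 0 = -8)
U*X(6, 5) = (1/142)*(-8) = -4/71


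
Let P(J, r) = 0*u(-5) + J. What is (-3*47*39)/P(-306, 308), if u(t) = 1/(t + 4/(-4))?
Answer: 611/34 ≈ 17.971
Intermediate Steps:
u(t) = 1/(-1 + t) (u(t) = 1/(t + 4*(-¼)) = 1/(t - 1) = 1/(-1 + t))
P(J, r) = J (P(J, r) = 0/(-1 - 5) + J = 0/(-6) + J = 0*(-⅙) + J = 0 + J = J)
(-3*47*39)/P(-306, 308) = (-3*47*39)/(-306) = -141*39*(-1/306) = -5499*(-1/306) = 611/34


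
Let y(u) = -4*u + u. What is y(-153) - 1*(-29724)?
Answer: 30183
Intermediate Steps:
y(u) = -3*u
y(-153) - 1*(-29724) = -3*(-153) - 1*(-29724) = 459 + 29724 = 30183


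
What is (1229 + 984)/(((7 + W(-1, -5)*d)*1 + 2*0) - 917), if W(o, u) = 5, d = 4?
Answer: -2213/890 ≈ -2.4865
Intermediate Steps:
(1229 + 984)/(((7 + W(-1, -5)*d)*1 + 2*0) - 917) = (1229 + 984)/(((7 + 5*4)*1 + 2*0) - 917) = 2213/(((7 + 20)*1 + 0) - 917) = 2213/((27*1 + 0) - 917) = 2213/((27 + 0) - 917) = 2213/(27 - 917) = 2213/(-890) = -1/890*2213 = -2213/890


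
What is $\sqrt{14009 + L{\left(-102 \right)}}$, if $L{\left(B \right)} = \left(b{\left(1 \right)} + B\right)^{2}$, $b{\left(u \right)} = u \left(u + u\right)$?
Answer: $\sqrt{24009} \approx 154.95$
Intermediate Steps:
$b{\left(u \right)} = 2 u^{2}$ ($b{\left(u \right)} = u 2 u = 2 u^{2}$)
$L{\left(B \right)} = \left(2 + B\right)^{2}$ ($L{\left(B \right)} = \left(2 \cdot 1^{2} + B\right)^{2} = \left(2 \cdot 1 + B\right)^{2} = \left(2 + B\right)^{2}$)
$\sqrt{14009 + L{\left(-102 \right)}} = \sqrt{14009 + \left(2 - 102\right)^{2}} = \sqrt{14009 + \left(-100\right)^{2}} = \sqrt{14009 + 10000} = \sqrt{24009}$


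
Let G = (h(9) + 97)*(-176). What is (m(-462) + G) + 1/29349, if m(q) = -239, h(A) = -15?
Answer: -430579178/29349 ≈ -14671.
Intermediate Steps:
G = -14432 (G = (-15 + 97)*(-176) = 82*(-176) = -14432)
(m(-462) + G) + 1/29349 = (-239 - 14432) + 1/29349 = -14671 + 1/29349 = -430579178/29349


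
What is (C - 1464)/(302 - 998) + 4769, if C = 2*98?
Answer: 830123/174 ≈ 4770.8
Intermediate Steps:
C = 196
(C - 1464)/(302 - 998) + 4769 = (196 - 1464)/(302 - 998) + 4769 = -1268/(-696) + 4769 = -1268*(-1/696) + 4769 = 317/174 + 4769 = 830123/174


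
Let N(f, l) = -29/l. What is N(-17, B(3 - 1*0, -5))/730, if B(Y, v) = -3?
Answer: 29/2190 ≈ 0.013242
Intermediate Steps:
N(-17, B(3 - 1*0, -5))/730 = -29/(-3)/730 = -29*(-1/3)*(1/730) = (29/3)*(1/730) = 29/2190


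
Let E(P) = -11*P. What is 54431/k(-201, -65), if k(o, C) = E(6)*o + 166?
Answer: 54431/13432 ≈ 4.0523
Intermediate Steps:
k(o, C) = 166 - 66*o (k(o, C) = (-11*6)*o + 166 = -66*o + 166 = 166 - 66*o)
54431/k(-201, -65) = 54431/(166 - 66*(-201)) = 54431/(166 + 13266) = 54431/13432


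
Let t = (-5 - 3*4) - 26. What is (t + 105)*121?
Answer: 7502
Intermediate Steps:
t = -43 (t = (-5 - 12) - 26 = -17 - 26 = -43)
(t + 105)*121 = (-43 + 105)*121 = 62*121 = 7502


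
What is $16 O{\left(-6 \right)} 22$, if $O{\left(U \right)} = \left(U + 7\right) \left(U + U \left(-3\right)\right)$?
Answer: $4224$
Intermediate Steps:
$O{\left(U \right)} = - 2 U \left(7 + U\right)$ ($O{\left(U \right)} = \left(7 + U\right) \left(U - 3 U\right) = \left(7 + U\right) \left(- 2 U\right) = - 2 U \left(7 + U\right)$)
$16 O{\left(-6 \right)} 22 = 16 \left(\left(-2\right) \left(-6\right) \left(7 - 6\right)\right) 22 = 16 \left(\left(-2\right) \left(-6\right) 1\right) 22 = 16 \cdot 12 \cdot 22 = 192 \cdot 22 = 4224$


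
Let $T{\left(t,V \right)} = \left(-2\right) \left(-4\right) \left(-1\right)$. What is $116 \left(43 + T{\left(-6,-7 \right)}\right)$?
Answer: $4060$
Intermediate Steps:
$T{\left(t,V \right)} = -8$ ($T{\left(t,V \right)} = 8 \left(-1\right) = -8$)
$116 \left(43 + T{\left(-6,-7 \right)}\right) = 116 \left(43 - 8\right) = 116 \cdot 35 = 4060$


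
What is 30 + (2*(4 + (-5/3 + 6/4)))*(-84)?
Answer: -614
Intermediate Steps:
30 + (2*(4 + (-5/3 + 6/4)))*(-84) = 30 + (2*(4 + (-5*1/3 + 6*(1/4))))*(-84) = 30 + (2*(4 + (-5/3 + 3/2)))*(-84) = 30 + (2*(4 - 1/6))*(-84) = 30 + (2*(23/6))*(-84) = 30 + (23/3)*(-84) = 30 - 644 = -614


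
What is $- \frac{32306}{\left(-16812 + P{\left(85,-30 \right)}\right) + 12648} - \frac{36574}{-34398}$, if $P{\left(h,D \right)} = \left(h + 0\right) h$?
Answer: $- \frac{499654387}{52646139} \approx -9.4908$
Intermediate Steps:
$P{\left(h,D \right)} = h^{2}$ ($P{\left(h,D \right)} = h h = h^{2}$)
$- \frac{32306}{\left(-16812 + P{\left(85,-30 \right)}\right) + 12648} - \frac{36574}{-34398} = - \frac{32306}{\left(-16812 + 85^{2}\right) + 12648} - \frac{36574}{-34398} = - \frac{32306}{\left(-16812 + 7225\right) + 12648} - - \frac{18287}{17199} = - \frac{32306}{-9587 + 12648} + \frac{18287}{17199} = - \frac{32306}{3061} + \frac{18287}{17199} = - \frac{499654387}{52646139}$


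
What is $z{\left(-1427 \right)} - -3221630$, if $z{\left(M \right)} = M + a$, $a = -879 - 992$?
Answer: $3218332$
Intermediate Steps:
$a = -1871$
$z{\left(M \right)} = -1871 + M$ ($z{\left(M \right)} = M - 1871 = -1871 + M$)
$z{\left(-1427 \right)} - -3221630 = \left(-1871 - 1427\right) - -3221630 = -3298 + 3221630 = 3218332$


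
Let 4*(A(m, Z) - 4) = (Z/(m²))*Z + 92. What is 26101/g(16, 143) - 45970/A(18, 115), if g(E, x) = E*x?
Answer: -10388764511/8486192 ≈ -1224.2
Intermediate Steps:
A(m, Z) = 27 + Z²/(4*m²) (A(m, Z) = 4 + ((Z/(m²))*Z + 92)/4 = 4 + ((Z/m²)*Z + 92)/4 = 4 + (Z²/m² + 92)/4 = 4 + (92 + Z²/m²)/4 = 4 + (23 + Z²/(4*m²)) = 27 + Z²/(4*m²))
26101/g(16, 143) - 45970/A(18, 115) = 26101/((16*143)) - 45970/(27 + (¼)*115²/18²) = 26101/2288 - 45970/(27 + (¼)*13225*(1/324)) = 26101*(1/2288) - 45970/(27 + 13225/1296) = 26101/2288 - 45970/48217/1296 = 26101/2288 - 45970*1296/48217 = 26101/2288 - 59577120/48217 = -10388764511/8486192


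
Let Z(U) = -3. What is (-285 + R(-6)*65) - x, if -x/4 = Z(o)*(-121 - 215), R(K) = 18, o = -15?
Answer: 4917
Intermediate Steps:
x = -4032 (x = -(-12)*(-121 - 215) = -(-12)*(-336) = -4*1008 = -4032)
(-285 + R(-6)*65) - x = (-285 + 18*65) - 1*(-4032) = (-285 + 1170) + 4032 = 885 + 4032 = 4917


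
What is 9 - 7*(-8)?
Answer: 65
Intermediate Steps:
9 - 7*(-8) = 9 + 56 = 65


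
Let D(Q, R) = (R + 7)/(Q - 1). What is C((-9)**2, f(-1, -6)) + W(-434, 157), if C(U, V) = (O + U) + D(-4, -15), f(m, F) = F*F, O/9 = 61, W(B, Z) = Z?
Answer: 3943/5 ≈ 788.60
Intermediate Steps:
D(Q, R) = (7 + R)/(-1 + Q)
O = 549 (O = 9*61 = 549)
f(m, F) = F**2
C(U, V) = 2753/5 + U (C(U, V) = (549 + U) + (7 - 15)/(-1 - 4) = (549 + U) - 8/(-5) = (549 + U) - 1/5*(-8) = (549 + U) + 8/5 = 2753/5 + U)
C((-9)**2, f(-1, -6)) + W(-434, 157) = (2753/5 + (-9)**2) + 157 = (2753/5 + 81) + 157 = 3158/5 + 157 = 3943/5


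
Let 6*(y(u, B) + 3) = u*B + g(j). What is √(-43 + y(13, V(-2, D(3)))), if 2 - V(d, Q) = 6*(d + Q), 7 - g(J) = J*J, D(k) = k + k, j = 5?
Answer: I*√870/3 ≈ 9.8319*I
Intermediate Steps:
D(k) = 2*k
g(J) = 7 - J² (g(J) = 7 - J*J = 7 - J²)
V(d, Q) = 2 - 6*Q - 6*d (V(d, Q) = 2 - 6*(d + Q) = 2 - 6*(Q + d) = 2 - (6*Q + 6*d) = 2 + (-6*Q - 6*d) = 2 - 6*Q - 6*d)
y(u, B) = -6 + B*u/6 (y(u, B) = -3 + (u*B + (7 - 1*5²))/6 = -3 + (B*u + (7 - 1*25))/6 = -3 + (B*u + (7 - 25))/6 = -3 + (B*u - 18)/6 = -3 + (-18 + B*u)/6 = -3 + (-3 + B*u/6) = -6 + B*u/6)
√(-43 + y(13, V(-2, D(3)))) = √(-43 + (-6 + (⅙)*(2 - 12*3 - 6*(-2))*13)) = √(-43 + (-6 + (⅙)*(2 - 6*6 + 12)*13)) = √(-43 + (-6 + (⅙)*(2 - 36 + 12)*13)) = √(-43 + (-6 + (⅙)*(-22)*13)) = √(-43 + (-6 - 143/3)) = √(-43 - 161/3) = √(-290/3) = I*√870/3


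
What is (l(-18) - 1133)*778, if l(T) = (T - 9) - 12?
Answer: -911816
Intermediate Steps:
l(T) = -21 + T (l(T) = (-9 + T) - 12 = -21 + T)
(l(-18) - 1133)*778 = ((-21 - 18) - 1133)*778 = (-39 - 1133)*778 = -1172*778 = -911816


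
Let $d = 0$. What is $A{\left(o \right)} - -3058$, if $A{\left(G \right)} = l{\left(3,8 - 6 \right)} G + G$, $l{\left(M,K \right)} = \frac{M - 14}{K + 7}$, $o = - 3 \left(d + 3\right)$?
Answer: $3060$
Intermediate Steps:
$o = -9$ ($o = - 3 \left(0 + 3\right) = \left(-3\right) 3 = -9$)
$l{\left(M,K \right)} = \frac{-14 + M}{7 + K}$
$A{\left(G \right)} = - \frac{2 G}{9}$ ($A{\left(G \right)} = \frac{-14 + 3}{7 + \left(8 - 6\right)} G + G = \frac{1}{7 + \left(8 - 6\right)} \left(-11\right) G + G = \frac{1}{7 + 2} \left(-11\right) G + G = \frac{1}{9} \left(-11\right) G + G = - \frac{11 G}{9} + G = - \frac{2 G}{9}$)
$A{\left(o \right)} - -3058 = \left(- \frac{2}{9}\right) \left(-9\right) - -3058 = 2 + 3058 = 3060$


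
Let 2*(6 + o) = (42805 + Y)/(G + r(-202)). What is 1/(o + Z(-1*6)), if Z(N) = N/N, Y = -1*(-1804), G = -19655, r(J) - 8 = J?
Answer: -39698/243099 ≈ -0.16330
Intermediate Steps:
r(J) = 8 + J
Y = 1804
Z(N) = 1
o = -282797/39698 (o = -6 + ((42805 + 1804)/(-19655 + (8 - 202)))/2 = -6 + (44609/(-19655 - 194))/2 = -6 + (44609/(-19849))/2 = -6 + (44609*(-1/19849))/2 = -6 + (1/2)*(-44609/19849) = -6 - 44609/39698 = -282797/39698 ≈ -7.1237)
1/(o + Z(-1*6)) = 1/(-282797/39698 + 1) = 1/(-243099/39698) = -39698/243099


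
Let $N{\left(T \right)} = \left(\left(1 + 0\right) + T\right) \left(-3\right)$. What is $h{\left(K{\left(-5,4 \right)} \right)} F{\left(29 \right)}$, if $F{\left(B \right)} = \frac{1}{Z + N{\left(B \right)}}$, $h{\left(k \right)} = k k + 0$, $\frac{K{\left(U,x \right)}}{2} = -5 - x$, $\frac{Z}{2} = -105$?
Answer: $- \frac{27}{25} \approx -1.08$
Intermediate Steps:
$Z = -210$ ($Z = 2 \left(-105\right) = -210$)
$K{\left(U,x \right)} = -10 - 2 x$ ($K{\left(U,x \right)} = 2 \left(-5 - x\right) = -10 - 2 x$)
$N{\left(T \right)} = -3 - 3 T$ ($N{\left(T \right)} = \left(1 + T\right) \left(-3\right) = -3 - 3 T$)
$h{\left(k \right)} = k^{2}$ ($h{\left(k \right)} = k^{2} + 0 = k^{2}$)
$F{\left(B \right)} = \frac{1}{-213 - 3 B}$ ($F{\left(B \right)} = \frac{1}{-210 - \left(3 + 3 B\right)} = \frac{1}{-213 - 3 B}$)
$h{\left(K{\left(-5,4 \right)} \right)} F{\left(29 \right)} = \left(-10 - 8\right)^{2} \left(- \frac{1}{213 + 3 \cdot 29}\right) = \left(-10 - 8\right)^{2} \left(- \frac{1}{213 + 87}\right) = \left(-18\right)^{2} \left(- \frac{1}{300}\right) = 324 \left(\left(-1\right) \frac{1}{300}\right) = 324 \left(- \frac{1}{300}\right) = - \frac{27}{25}$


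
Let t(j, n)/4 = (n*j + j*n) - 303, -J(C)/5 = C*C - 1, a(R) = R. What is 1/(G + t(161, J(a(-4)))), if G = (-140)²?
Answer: -1/78212 ≈ -1.2786e-5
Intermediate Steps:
J(C) = 5 - 5*C² (J(C) = -5*(C*C - 1) = -5*(C² - 1) = -5*(-1 + C²) = 5 - 5*C²)
t(j, n) = -1212 + 8*j*n (t(j, n) = 4*((n*j + j*n) - 303) = 4*((j*n + j*n) - 303) = 4*(2*j*n - 303) = 4*(-303 + 2*j*n) = -1212 + 8*j*n)
G = 19600
1/(G + t(161, J(a(-4)))) = 1/(19600 + (-1212 + 8*161*(5 - 5*(-4)²))) = 1/(19600 + (-1212 + 8*161*(5 - 5*16))) = 1/(19600 + (-1212 + 8*161*(5 - 80))) = 1/(19600 + (-1212 + 8*161*(-75))) = 1/(19600 + (-1212 - 96600)) = 1/(19600 - 97812) = 1/(-78212) = -1/78212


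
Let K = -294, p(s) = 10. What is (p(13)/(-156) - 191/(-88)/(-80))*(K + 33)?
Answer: 2179263/91520 ≈ 23.812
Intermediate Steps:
(p(13)/(-156) - 191/(-88)/(-80))*(K + 33) = (10/(-156) - 191/(-88)/(-80))*(-294 + 33) = (10*(-1/156) - 191*(-1/88)*(-1/80))*(-261) = (-5/78 + (191/88)*(-1/80))*(-261) = (-5/78 - 191/7040)*(-261) = -25049/274560*(-261) = 2179263/91520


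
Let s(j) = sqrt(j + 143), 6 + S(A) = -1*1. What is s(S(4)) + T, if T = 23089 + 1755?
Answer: 24844 + 2*sqrt(34) ≈ 24856.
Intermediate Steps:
S(A) = -7 (S(A) = -6 - 1*1 = -6 - 1 = -7)
T = 24844
s(j) = sqrt(143 + j)
s(S(4)) + T = sqrt(143 - 7) + 24844 = sqrt(136) + 24844 = 2*sqrt(34) + 24844 = 24844 + 2*sqrt(34)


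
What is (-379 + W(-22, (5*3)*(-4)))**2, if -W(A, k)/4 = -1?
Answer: 140625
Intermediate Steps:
W(A, k) = 4 (W(A, k) = -4*(-1) = 4)
(-379 + W(-22, (5*3)*(-4)))**2 = (-379 + 4)**2 = (-375)**2 = 140625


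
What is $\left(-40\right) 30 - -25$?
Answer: $-1175$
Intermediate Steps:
$\left(-40\right) 30 - -25 = -1200 + 25 = -1175$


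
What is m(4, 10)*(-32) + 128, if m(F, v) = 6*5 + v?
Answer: -1152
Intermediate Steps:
m(F, v) = 30 + v
m(4, 10)*(-32) + 128 = (30 + 10)*(-32) + 128 = 40*(-32) + 128 = -1280 + 128 = -1152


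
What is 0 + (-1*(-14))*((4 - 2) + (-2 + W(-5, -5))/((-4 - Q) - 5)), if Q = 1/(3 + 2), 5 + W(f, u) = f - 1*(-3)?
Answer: 959/23 ≈ 41.696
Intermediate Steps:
W(f, u) = -2 + f (W(f, u) = -5 + (f - 1*(-3)) = -5 + (f + 3) = -5 + (3 + f) = -2 + f)
Q = ⅕ (Q = 1/5 = ⅕ ≈ 0.20000)
0 + (-1*(-14))*((4 - 2) + (-2 + W(-5, -5))/((-4 - Q) - 5)) = 0 + (-1*(-14))*((4 - 2) + (-2 + (-2 - 5))/((-4 - 1*⅕) - 5)) = 0 + 14*(2 + (-2 - 7)/((-4 - ⅕) - 5)) = 0 + 14*(2 - 9/(-21/5 - 5)) = 0 + 14*(2 - 9/(-46/5)) = 0 + 14*(2 - 9*(-5/46)) = 0 + 14*(2 + 45/46) = 0 + 14*(137/46) = 0 + 959/23 = 959/23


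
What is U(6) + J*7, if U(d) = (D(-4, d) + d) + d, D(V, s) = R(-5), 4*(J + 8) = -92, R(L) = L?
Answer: -210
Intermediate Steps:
J = -31 (J = -8 + (¼)*(-92) = -8 - 23 = -31)
D(V, s) = -5
U(d) = -5 + 2*d (U(d) = (-5 + d) + d = -5 + 2*d)
U(6) + J*7 = (-5 + 2*6) - 31*7 = (-5 + 12) - 217 = 7 - 217 = -210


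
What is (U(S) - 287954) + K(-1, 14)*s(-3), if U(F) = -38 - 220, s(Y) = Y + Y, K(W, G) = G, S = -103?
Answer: -288296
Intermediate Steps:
s(Y) = 2*Y
U(F) = -258
(U(S) - 287954) + K(-1, 14)*s(-3) = (-258 - 287954) + 14*(2*(-3)) = -288212 + 14*(-6) = -288212 - 84 = -288296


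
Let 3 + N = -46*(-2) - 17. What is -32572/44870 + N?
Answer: 1599034/22435 ≈ 71.274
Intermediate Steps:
N = 72 (N = -3 + (-46*(-2) - 17) = -3 + (92 - 17) = -3 + 75 = 72)
-32572/44870 + N = -32572/44870 + 72 = -32572*1/44870 + 72 = -16286/22435 + 72 = 1599034/22435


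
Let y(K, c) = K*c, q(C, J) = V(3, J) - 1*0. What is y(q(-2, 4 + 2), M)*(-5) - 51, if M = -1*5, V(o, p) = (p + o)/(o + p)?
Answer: -26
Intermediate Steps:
V(o, p) = 1 (V(o, p) = (o + p)/(o + p) = 1)
M = -5
q(C, J) = 1 (q(C, J) = 1 - 1*0 = 1 + 0 = 1)
y(q(-2, 4 + 2), M)*(-5) - 51 = (1*(-5))*(-5) - 51 = -5*(-5) - 51 = 25 - 51 = -26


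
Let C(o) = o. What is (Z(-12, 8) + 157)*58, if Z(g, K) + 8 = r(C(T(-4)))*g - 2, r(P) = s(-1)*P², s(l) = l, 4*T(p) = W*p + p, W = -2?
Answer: 9222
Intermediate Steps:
T(p) = -p/4 (T(p) = (-2*p + p)/4 = (-p)/4 = -p/4)
r(P) = -P²
Z(g, K) = -10 - g (Z(g, K) = -8 + ((-(-¼*(-4))²)*g - 2) = -8 + ((-1*1²)*g - 2) = -8 + ((-1*1)*g - 2) = -8 + (-g - 2) = -8 + (-2 - g) = -10 - g)
(Z(-12, 8) + 157)*58 = ((-10 - 1*(-12)) + 157)*58 = ((-10 + 12) + 157)*58 = (2 + 157)*58 = 159*58 = 9222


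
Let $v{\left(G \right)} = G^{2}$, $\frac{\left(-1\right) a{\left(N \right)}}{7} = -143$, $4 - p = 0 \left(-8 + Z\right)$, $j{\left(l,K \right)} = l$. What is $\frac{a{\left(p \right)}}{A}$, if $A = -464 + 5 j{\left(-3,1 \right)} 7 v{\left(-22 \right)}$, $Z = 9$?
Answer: $- \frac{1001}{51284} \approx -0.019519$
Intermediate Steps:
$p = 4$ ($p = 4 - 0 \left(-8 + 9\right) = 4 - 0 \cdot 1 = 4 - 0 = 4 + 0 = 4$)
$a{\left(N \right)} = 1001$ ($a{\left(N \right)} = \left(-7\right) \left(-143\right) = 1001$)
$A = -51284$ ($A = -464 + 5 \left(-3\right) 7 \left(-22\right)^{2} = -464 + \left(-15\right) 7 \cdot 484 = -464 - 50820 = -51284$)
$\frac{a{\left(p \right)}}{A} = \frac{1001}{-51284} = 1001 \left(- \frac{1}{51284}\right) = - \frac{1001}{51284}$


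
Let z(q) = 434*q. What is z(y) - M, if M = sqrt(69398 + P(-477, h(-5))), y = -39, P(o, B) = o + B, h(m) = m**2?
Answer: -16926 - sqrt(68946) ≈ -17189.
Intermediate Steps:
P(o, B) = B + o
M = sqrt(68946) (M = sqrt(69398 + ((-5)**2 - 477)) = sqrt(69398 + (25 - 477)) = sqrt(69398 - 452) = sqrt(68946) ≈ 262.58)
z(y) - M = 434*(-39) - sqrt(68946) = -16926 - sqrt(68946)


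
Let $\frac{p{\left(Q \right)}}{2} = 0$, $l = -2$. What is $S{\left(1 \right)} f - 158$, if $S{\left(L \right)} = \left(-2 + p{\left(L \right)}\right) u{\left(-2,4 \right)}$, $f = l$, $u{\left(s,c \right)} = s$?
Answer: $-166$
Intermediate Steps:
$p{\left(Q \right)} = 0$ ($p{\left(Q \right)} = 2 \cdot 0 = 0$)
$f = -2$
$S{\left(L \right)} = 4$ ($S{\left(L \right)} = \left(-2 + 0\right) \left(-2\right) = \left(-2\right) \left(-2\right) = 4$)
$S{\left(1 \right)} f - 158 = 4 \left(-2\right) - 158 = -8 - 158 = -166$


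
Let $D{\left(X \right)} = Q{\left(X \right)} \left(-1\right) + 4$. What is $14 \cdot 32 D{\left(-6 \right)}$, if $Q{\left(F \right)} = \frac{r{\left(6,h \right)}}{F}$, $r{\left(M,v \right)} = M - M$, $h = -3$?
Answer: $1792$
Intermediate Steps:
$r{\left(M,v \right)} = 0$
$Q{\left(F \right)} = 0$ ($Q{\left(F \right)} = \frac{0}{F} = 0$)
$D{\left(X \right)} = 4$ ($D{\left(X \right)} = 0 \left(-1\right) + 4 = 0 + 4 = 4$)
$14 \cdot 32 D{\left(-6 \right)} = 14 \cdot 32 \cdot 4 = 448 \cdot 4 = 1792$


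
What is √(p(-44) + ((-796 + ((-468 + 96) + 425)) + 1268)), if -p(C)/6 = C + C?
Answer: 9*√13 ≈ 32.450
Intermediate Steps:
p(C) = -12*C (p(C) = -6*(C + C) = -12*C)
√(p(-44) + ((-796 + ((-468 + 96) + 425)) + 1268)) = √(-12*(-44) + ((-796 + ((-468 + 96) + 425)) + 1268)) = √(528 + ((-796 + (-372 + 425)) + 1268)) = √(528 + ((-796 + 53) + 1268)) = √(528 + (-743 + 1268)) = √(528 + 525) = √1053 = 9*√13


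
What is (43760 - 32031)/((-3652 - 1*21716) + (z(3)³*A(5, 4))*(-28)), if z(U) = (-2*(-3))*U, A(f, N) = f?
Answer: -11729/841848 ≈ -0.013932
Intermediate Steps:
z(U) = 6*U
(43760 - 32031)/((-3652 - 1*21716) + (z(3)³*A(5, 4))*(-28)) = (43760 - 32031)/((-3652 - 1*21716) + ((6*3)³*5)*(-28)) = 11729/((-3652 - 21716) + (18³*5)*(-28)) = 11729/(-25368 + (5832*5)*(-28)) = 11729/(-25368 + 29160*(-28)) = 11729/(-25368 - 816480) = 11729/(-841848) = 11729*(-1/841848) = -11729/841848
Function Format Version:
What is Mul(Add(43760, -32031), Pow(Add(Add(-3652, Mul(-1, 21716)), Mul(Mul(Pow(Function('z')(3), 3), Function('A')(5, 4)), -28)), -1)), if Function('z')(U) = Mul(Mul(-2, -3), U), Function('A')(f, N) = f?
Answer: Rational(-11729, 841848) ≈ -0.013932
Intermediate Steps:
Function('z')(U) = Mul(6, U)
Mul(Add(43760, -32031), Pow(Add(Add(-3652, Mul(-1, 21716)), Mul(Mul(Pow(Function('z')(3), 3), Function('A')(5, 4)), -28)), -1)) = Mul(Add(43760, -32031), Pow(Add(Add(-3652, Mul(-1, 21716)), Mul(Mul(Pow(Mul(6, 3), 3), 5), -28)), -1)) = Mul(11729, Pow(Add(Add(-3652, -21716), Mul(Mul(Pow(18, 3), 5), -28)), -1)) = Mul(11729, Pow(Add(-25368, Mul(Mul(5832, 5), -28)), -1)) = Mul(11729, Pow(Add(-25368, Mul(29160, -28)), -1)) = Mul(11729, Pow(Add(-25368, -816480), -1)) = Mul(11729, Pow(-841848, -1)) = Mul(11729, Rational(-1, 841848)) = Rational(-11729, 841848)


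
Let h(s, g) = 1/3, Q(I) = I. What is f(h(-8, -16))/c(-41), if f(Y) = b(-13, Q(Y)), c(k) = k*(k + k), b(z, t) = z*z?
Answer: 169/3362 ≈ 0.050268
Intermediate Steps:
h(s, g) = 1/3
b(z, t) = z**2
c(k) = 2*k**2 (c(k) = k*(2*k) = 2*k**2)
f(Y) = 169 (f(Y) = (-13)**2 = 169)
f(h(-8, -16))/c(-41) = 169/((2*(-41)**2)) = 169/((2*1681)) = 169/3362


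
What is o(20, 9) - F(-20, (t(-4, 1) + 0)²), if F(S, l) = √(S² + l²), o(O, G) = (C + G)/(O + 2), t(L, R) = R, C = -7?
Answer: 1/11 - √401 ≈ -19.934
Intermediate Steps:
o(O, G) = (-7 + G)/(2 + O) (o(O, G) = (-7 + G)/(O + 2) = (-7 + G)/(2 + O))
o(20, 9) - F(-20, (t(-4, 1) + 0)²) = (-7 + 9)/(2 + 20) - √((-20)² + ((1 + 0)²)²) = 2/22 - √(400 + (1²)²) = (1/22)*2 - √(400 + 1²) = 1/11 - √(400 + 1) = 1/11 - √401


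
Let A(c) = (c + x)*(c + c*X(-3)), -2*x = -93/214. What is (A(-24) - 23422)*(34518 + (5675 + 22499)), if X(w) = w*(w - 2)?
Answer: -95854187240/107 ≈ -8.9583e+8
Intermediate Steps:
X(w) = w*(-2 + w)
x = 93/428 (x = -(-93)/(2*214) = -½*(-93/214) = 93/428 ≈ 0.21729)
A(c) = 16*c*(93/428 + c) (A(c) = (c + 93/428)*(c + c*(-3*(-2 - 3))) = (93/428 + c)*(c + c*(-3*(-5))) = (93/428 + c)*(c + c*15) = (93/428 + c)*(c + 15*c) = (93/428 + c)*(16*c) = 16*c*(93/428 + c))
(A(-24) - 23422)*(34518 + (5675 + 22499)) = ((4/107)*(-24)*(93 + 428*(-24)) - 23422)*(34518 + (5675 + 22499)) = ((4/107)*(-24)*(93 - 10272) - 23422)*(34518 + 28174) = ((4/107)*(-24)*(-10179) - 23422)*62692 = (977184/107 - 23422)*62692 = -1528970/107*62692 = -95854187240/107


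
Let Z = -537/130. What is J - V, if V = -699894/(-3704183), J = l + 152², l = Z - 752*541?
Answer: -184783915581611/481543790 ≈ -3.8373e+5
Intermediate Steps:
Z = -537/130 (Z = -537*1/130 = -537/130 ≈ -4.1308)
l = -52888697/130 (l = -537/130 - 752*541 = -537/130 - 406832 = -52888697/130 ≈ -4.0684e+5)
J = -49885177/130 (J = -52888697/130 + 152² = -52888697/130 + 23104 = -49885177/130 ≈ -3.8373e+5)
V = 699894/3704183 (V = -699894*(-1/3704183) = 699894/3704183 ≈ 0.18895)
J - V = -49885177/130 - 1*699894/3704183 = -49885177/130 - 699894/3704183 = -184783915581611/481543790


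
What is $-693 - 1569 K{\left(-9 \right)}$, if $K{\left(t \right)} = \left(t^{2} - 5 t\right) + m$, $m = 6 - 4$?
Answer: $-201525$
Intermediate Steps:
$m = 2$ ($m = 6 - 4 = 2$)
$K{\left(t \right)} = 2 + t^{2} - 5 t$ ($K{\left(t \right)} = \left(t^{2} - 5 t\right) + 2 = 2 + t^{2} - 5 t$)
$-693 - 1569 K{\left(-9 \right)} = -693 - 1569 \left(2 + \left(-9\right)^{2} - -45\right) = -693 - 1569 \left(2 + 81 + 45\right) = -693 - 200832 = -201525$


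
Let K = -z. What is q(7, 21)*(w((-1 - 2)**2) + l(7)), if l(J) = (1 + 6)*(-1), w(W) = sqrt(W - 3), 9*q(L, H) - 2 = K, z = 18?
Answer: 112/9 - 16*sqrt(6)/9 ≈ 8.0898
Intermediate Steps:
K = -18 (K = -1*18 = -18)
q(L, H) = -16/9 (q(L, H) = 2/9 + (1/9)*(-18) = 2/9 - 2 = -16/9)
w(W) = sqrt(-3 + W)
l(J) = -7 (l(J) = 7*(-1) = -7)
q(7, 21)*(w((-1 - 2)**2) + l(7)) = -16*(sqrt(-3 + (-1 - 2)**2) - 7)/9 = -16*(sqrt(-3 + (-3)**2) - 7)/9 = -16*(sqrt(-3 + 9) - 7)/9 = -16*(sqrt(6) - 7)/9 = -16*(-7 + sqrt(6))/9 = 112/9 - 16*sqrt(6)/9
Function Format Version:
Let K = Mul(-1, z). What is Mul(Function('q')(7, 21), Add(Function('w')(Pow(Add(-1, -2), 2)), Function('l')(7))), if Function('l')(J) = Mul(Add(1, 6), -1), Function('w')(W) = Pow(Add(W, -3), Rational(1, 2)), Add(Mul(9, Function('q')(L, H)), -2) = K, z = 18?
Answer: Add(Rational(112, 9), Mul(Rational(-16, 9), Pow(6, Rational(1, 2)))) ≈ 8.0898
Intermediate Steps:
K = -18 (K = Mul(-1, 18) = -18)
Function('q')(L, H) = Rational(-16, 9) (Function('q')(L, H) = Add(Rational(2, 9), Mul(Rational(1, 9), -18)) = Add(Rational(2, 9), -2) = Rational(-16, 9))
Function('w')(W) = Pow(Add(-3, W), Rational(1, 2))
Function('l')(J) = -7 (Function('l')(J) = Mul(7, -1) = -7)
Mul(Function('q')(7, 21), Add(Function('w')(Pow(Add(-1, -2), 2)), Function('l')(7))) = Mul(Rational(-16, 9), Add(Pow(Add(-3, Pow(Add(-1, -2), 2)), Rational(1, 2)), -7)) = Mul(Rational(-16, 9), Add(Pow(Add(-3, Pow(-3, 2)), Rational(1, 2)), -7)) = Mul(Rational(-16, 9), Add(Pow(Add(-3, 9), Rational(1, 2)), -7)) = Mul(Rational(-16, 9), Add(Pow(6, Rational(1, 2)), -7)) = Mul(Rational(-16, 9), Add(-7, Pow(6, Rational(1, 2)))) = Add(Rational(112, 9), Mul(Rational(-16, 9), Pow(6, Rational(1, 2))))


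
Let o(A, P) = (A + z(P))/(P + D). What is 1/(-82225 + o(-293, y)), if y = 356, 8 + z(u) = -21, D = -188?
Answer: -12/986723 ≈ -1.2161e-5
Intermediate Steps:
z(u) = -29 (z(u) = -8 - 21 = -29)
o(A, P) = (-29 + A)/(-188 + P) (o(A, P) = (A - 29)/(P - 188) = (-29 + A)/(-188 + P))
1/(-82225 + o(-293, y)) = 1/(-82225 + (-29 - 293)/(-188 + 356)) = 1/(-82225 - 322/168) = 1/(-82225 + (1/168)*(-322)) = 1/(-82225 - 23/12) = 1/(-986723/12) = -12/986723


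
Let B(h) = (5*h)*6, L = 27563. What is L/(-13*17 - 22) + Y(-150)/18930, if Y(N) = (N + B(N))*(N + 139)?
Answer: -16977938/153333 ≈ -110.73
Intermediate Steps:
B(h) = 30*h
Y(N) = 31*N*(139 + N) (Y(N) = (N + 30*N)*(N + 139) = (31*N)*(139 + N) = 31*N*(139 + N))
L/(-13*17 - 22) + Y(-150)/18930 = 27563/(-13*17 - 22) + (31*(-150)*(139 - 150))/18930 = 27563/(-221 - 22) + (31*(-150)*(-11))*(1/18930) = 27563/(-243) + 51150*(1/18930) = 27563*(-1/243) + 1705/631 = -27563/243 + 1705/631 = -16977938/153333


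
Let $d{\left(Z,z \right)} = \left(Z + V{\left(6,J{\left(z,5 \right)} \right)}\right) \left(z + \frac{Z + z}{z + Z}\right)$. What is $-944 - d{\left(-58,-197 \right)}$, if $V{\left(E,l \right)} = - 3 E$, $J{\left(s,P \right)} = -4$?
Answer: $-15840$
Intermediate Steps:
$d{\left(Z,z \right)} = \left(1 + z\right) \left(-18 + Z\right)$ ($d{\left(Z,z \right)} = \left(Z - 18\right) \left(z + \frac{Z + z}{z + Z}\right) = \left(Z - 18\right) \left(z + \frac{Z + z}{Z + z}\right) = \left(-18 + Z\right) \left(z + 1\right) = \left(-18 + Z\right) \left(1 + z\right) = \left(1 + z\right) \left(-18 + Z\right)$)
$-944 - d{\left(-58,-197 \right)} = -944 - \left(-18 - 58 - -3546 - -11426\right) = -944 - \left(-18 - 58 + 3546 + 11426\right) = -944 - 14896 = -15840$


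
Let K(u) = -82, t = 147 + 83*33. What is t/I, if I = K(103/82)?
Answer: -1443/41 ≈ -35.195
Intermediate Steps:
t = 2886 (t = 147 + 2739 = 2886)
I = -82
t/I = 2886/(-82) = 2886*(-1/82) = -1443/41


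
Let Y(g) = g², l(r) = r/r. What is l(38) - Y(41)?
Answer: -1680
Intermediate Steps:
l(r) = 1
l(38) - Y(41) = 1 - 1*41² = 1 - 1*1681 = 1 - 1681 = -1680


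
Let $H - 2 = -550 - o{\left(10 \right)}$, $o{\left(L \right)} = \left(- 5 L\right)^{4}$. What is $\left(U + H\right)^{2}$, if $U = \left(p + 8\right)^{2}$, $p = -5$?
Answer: $39069237790521$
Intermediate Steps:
$o{\left(L \right)} = 625 L^{4}$
$H = -6250548$ ($H = 2 - \left(550 + 625 \cdot 10^{4}\right) = 2 - \left(550 + 625 \cdot 10000\right) = 2 - 6250550 = -6250548$)
$U = 9$ ($U = \left(-5 + 8\right)^{2} = 3^{2} = 9$)
$\left(U + H\right)^{2} = \left(9 - 6250548\right)^{2} = \left(-6250539\right)^{2} = 39069237790521$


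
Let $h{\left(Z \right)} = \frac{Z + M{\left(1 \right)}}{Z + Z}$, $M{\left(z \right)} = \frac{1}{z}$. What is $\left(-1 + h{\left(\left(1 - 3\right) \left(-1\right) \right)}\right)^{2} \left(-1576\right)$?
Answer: $- \frac{197}{2} \approx -98.5$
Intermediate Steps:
$h{\left(Z \right)} = \frac{1 + Z}{2 Z}$ ($h{\left(Z \right)} = \frac{Z + 1^{-1}}{Z + Z} = \frac{Z + 1}{2 Z} = \left(1 + Z\right) \frac{1}{2 Z} = \frac{1 + Z}{2 Z}$)
$\left(-1 + h{\left(\left(1 - 3\right) \left(-1\right) \right)}\right)^{2} \left(-1576\right) = \left(-1 + \frac{1 + \left(1 - 3\right) \left(-1\right)}{2 \left(1 - 3\right) \left(-1\right)}\right)^{2} \left(-1576\right) = \left(-1 + \frac{1 - -2}{2 \left(\left(-2\right) \left(-1\right)\right)}\right)^{2} \left(-1576\right) = \left(-1 + \frac{1 + 2}{2 \cdot 2}\right)^{2} \left(-1576\right) = \left(-1 + \frac{1}{2} \cdot \frac{1}{2} \cdot 3\right)^{2} \left(-1576\right) = \left(-1 + \frac{3}{4}\right)^{2} \left(-1576\right) = \left(- \frac{1}{4}\right)^{2} \left(-1576\right) = \frac{1}{16} \left(-1576\right) = - \frac{197}{2}$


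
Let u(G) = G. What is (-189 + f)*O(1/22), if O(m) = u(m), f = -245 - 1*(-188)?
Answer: -123/11 ≈ -11.182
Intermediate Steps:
f = -57 (f = -245 + 188 = -57)
O(m) = m
(-189 + f)*O(1/22) = (-189 - 57)/22 = -246*1/22 = -123/11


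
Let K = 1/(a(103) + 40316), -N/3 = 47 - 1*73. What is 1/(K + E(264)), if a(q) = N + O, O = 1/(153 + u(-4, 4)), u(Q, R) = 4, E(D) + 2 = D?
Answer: 6341859/1661567215 ≈ 0.0038168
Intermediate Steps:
E(D) = -2 + D
N = 78 (N = -3*(47 - 1*73) = -3*(47 - 73) = -3*(-26) = 78)
O = 1/157 (O = 1/(153 + 4) = 1/157 ≈ 0.0063694)
a(q) = 12247/157 (a(q) = 78 + 1/157 = 12247/157)
K = 157/6341859 (K = 1/(12247/157 + 40316) = 1/(6341859/157) = 157/6341859 ≈ 2.4756e-5)
1/(K + E(264)) = 1/(157/6341859 + (-2 + 264)) = 1/(157/6341859 + 262) = 1/(1661567215/6341859) = 6341859/1661567215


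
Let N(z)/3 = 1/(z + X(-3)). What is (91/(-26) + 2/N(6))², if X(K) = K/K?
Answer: 49/36 ≈ 1.3611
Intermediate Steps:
X(K) = 1
N(z) = 3/(1 + z) (N(z) = 3/(z + 1) = 3/(1 + z))
(91/(-26) + 2/N(6))² = (91/(-26) + 2/((3/(1 + 6))))² = (91*(-1/26) + 2/((3/7)))² = (-7/2 + 2/((3*(⅐))))² = (-7/2 + 2/(3/7))² = (-7/2 + 2*(7/3))² = (-7/2 + 14/3)² = (7/6)² = 49/36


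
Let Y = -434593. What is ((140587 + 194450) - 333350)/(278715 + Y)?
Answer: -1687/155878 ≈ -0.010823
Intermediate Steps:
((140587 + 194450) - 333350)/(278715 + Y) = ((140587 + 194450) - 333350)/(278715 - 434593) = (335037 - 333350)/(-155878) = 1687*(-1/155878) = -1687/155878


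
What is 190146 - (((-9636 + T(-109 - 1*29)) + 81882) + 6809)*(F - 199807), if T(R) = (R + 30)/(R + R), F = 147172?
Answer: 95709225348/23 ≈ 4.1613e+9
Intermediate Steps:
T(R) = (30 + R)/(2*R) (T(R) = (30 + R)/((2*R)) = (30 + R)*(1/(2*R)) = (30 + R)/(2*R))
190146 - (((-9636 + T(-109 - 1*29)) + 81882) + 6809)*(F - 199807) = 190146 - (((-9636 + (30 + (-109 - 1*29))/(2*(-109 - 1*29))) + 81882) + 6809)*(147172 - 199807) = 190146 - (((-9636 + (30 + (-109 - 29))/(2*(-109 - 29))) + 81882) + 6809)*(-52635) = 190146 - (((-9636 + (½)*(30 - 138)/(-138)) + 81882) + 6809)*(-52635) = 190146 - (((-9636 + (½)*(-1/138)*(-108)) + 81882) + 6809)*(-52635) = 190146 - (((-9636 + 9/23) + 81882) + 6809)*(-52635) = 190146 - ((-221619/23 + 81882) + 6809)*(-52635) = 190146 - (1661667/23 + 6809)*(-52635) = 190146 - 1818274*(-52635)/23 = 190146 - 1*(-95704851990/23) = 190146 + 95704851990/23 = 95709225348/23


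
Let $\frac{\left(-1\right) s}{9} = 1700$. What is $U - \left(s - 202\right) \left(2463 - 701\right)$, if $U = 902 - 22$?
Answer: $27315404$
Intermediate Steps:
$s = -15300$ ($s = \left(-9\right) 1700 = -15300$)
$U = 880$ ($U = 902 - 22 = 880$)
$U - \left(s - 202\right) \left(2463 - 701\right) = 880 - \left(-15300 - 202\right) \left(2463 - 701\right) = 880 - \left(-15502\right) 1762 = 880 - -27314524 = 880 + 27314524 = 27315404$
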